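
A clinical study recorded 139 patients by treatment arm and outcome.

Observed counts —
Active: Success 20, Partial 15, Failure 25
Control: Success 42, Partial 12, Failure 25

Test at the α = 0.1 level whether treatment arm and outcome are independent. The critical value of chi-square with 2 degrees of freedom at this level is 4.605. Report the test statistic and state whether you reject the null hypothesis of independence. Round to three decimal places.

Row totals: 60, 79. Column totals: 62, 27, 50. Grand total N = 139.
Expected counts (row total × column total / N):
  Active, Success: 60×62/139 = 26.7626
  Active, Partial: 60×27/139 = 11.6547
  Active, Failure: 60×50/139 = 21.5827
  Control, Success: 79×62/139 = 35.2374
  Control, Partial: 79×27/139 = 15.3453
  Control, Failure: 79×50/139 = 28.4173
Contributions (O − E)²/E:
  (20 − 26.7626)²/26.7626 = 1.7088
  (15 − 11.6547)²/11.6547 = 0.9602
  (25 − 21.5827)²/21.5827 = 0.5411
  (42 − 35.2374)²/35.2374 = 1.2978
  (12 − 15.3453)²/15.3453 = 0.7293
  (25 − 28.4173)²/28.4173 = 0.4109
χ² = 1.7088 + 0.9602 + 0.5411 + 1.2978 + 0.7293 + 0.4109 = 5.648
df = (2−1)(3−1) = 2. Since 5.648 > 4.605, reject the null hypothesis of independence at α = 0.1.

5.648; reject H₀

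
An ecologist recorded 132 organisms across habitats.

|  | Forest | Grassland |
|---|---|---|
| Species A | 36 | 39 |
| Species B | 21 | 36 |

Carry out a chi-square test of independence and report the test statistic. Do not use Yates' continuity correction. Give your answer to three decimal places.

Row totals: 75, 57. Column totals: 57, 75. Grand total N = 132.
Expected counts (row total × column total / N):
  Species A, Forest: 75×57/132 = 32.3864
  Species A, Grassland: 75×75/132 = 42.6136
  Species B, Forest: 57×57/132 = 24.6136
  Species B, Grassland: 57×75/132 = 32.3864
Contributions (O − E)²/E:
  (36 − 32.3864)²/32.3864 = 0.4032
  (39 − 42.6136)²/42.6136 = 0.3064
  (21 − 24.6136)²/24.6136 = 0.5305
  (36 − 32.3864)²/32.3864 = 0.4032
χ² = 0.4032 + 0.3064 + 0.5305 + 0.4032 = 1.643

1.643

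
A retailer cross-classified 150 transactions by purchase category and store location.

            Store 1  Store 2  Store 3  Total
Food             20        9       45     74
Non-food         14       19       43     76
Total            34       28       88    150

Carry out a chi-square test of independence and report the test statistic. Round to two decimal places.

4.65

Grand total N = 150.
Expected counts (row total × column total / N):
  Food, Store 1: 74×34/150 = 16.773
  Food, Store 2: 74×28/150 = 13.813
  Food, Store 3: 74×88/150 = 43.413
  Non-food, Store 1: 76×34/150 = 17.227
  Non-food, Store 2: 76×28/150 = 14.187
  Non-food, Store 3: 76×88/150 = 44.587
Contributions (O − E)²/E:
  (20 − 16.773)²/16.773 = 0.6209
  (9 − 13.813)²/13.813 = 1.6770
  (45 − 43.413)²/43.413 = 0.0580
  (14 − 17.227)²/17.227 = 0.6045
  (19 − 14.187)²/14.187 = 1.6328
  (43 − 44.587)²/44.587 = 0.0565
χ² = 0.6209 + 1.6770 + 0.0580 + 0.6045 + 1.6328 + 0.0565 = 4.65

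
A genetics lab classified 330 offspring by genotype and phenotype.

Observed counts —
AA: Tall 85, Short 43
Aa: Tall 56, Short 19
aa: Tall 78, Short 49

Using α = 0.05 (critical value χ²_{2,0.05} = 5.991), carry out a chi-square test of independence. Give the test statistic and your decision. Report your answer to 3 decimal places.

Row totals: 128, 75, 127. Column totals: 219, 111. Grand total N = 330.
Expected counts (row total × column total / N):
  AA, Tall: 128×219/330 = 84.9455
  AA, Short: 128×111/330 = 43.0545
  Aa, Tall: 75×219/330 = 49.7727
  Aa, Short: 75×111/330 = 25.2273
  aa, Tall: 127×219/330 = 84.2818
  aa, Short: 127×111/330 = 42.7182
Contributions (O − E)²/E:
  (85 − 84.9455)²/84.9455 = 0.0000
  (43 − 43.0545)²/43.0545 = 0.0001
  (56 − 49.7727)²/49.7727 = 0.7791
  (19 − 25.2273)²/25.2273 = 1.5372
  (78 − 84.2818)²/84.2818 = 0.4682
  (49 − 42.7182)²/42.7182 = 0.9238
χ² = 0.0000 + 0.0001 + 0.7791 + 1.5372 + 0.4682 + 0.9238 = 3.708
df = (3−1)(2−1) = 2. Since 3.708 < 5.991, fail to reject the null hypothesis of independence at α = 0.05.

3.708; fail to reject H₀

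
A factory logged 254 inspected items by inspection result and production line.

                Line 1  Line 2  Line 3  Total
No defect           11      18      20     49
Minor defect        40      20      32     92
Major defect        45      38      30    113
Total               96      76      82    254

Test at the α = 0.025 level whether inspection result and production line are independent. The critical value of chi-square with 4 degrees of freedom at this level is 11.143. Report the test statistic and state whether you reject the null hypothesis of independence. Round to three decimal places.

Grand total N = 254.
Expected counts (row total × column total / N):
  No defect, Line 1: 49×96/254 = 18.5197
  No defect, Line 2: 49×76/254 = 14.6614
  No defect, Line 3: 49×82/254 = 15.8189
  Minor defect, Line 1: 92×96/254 = 34.7717
  Minor defect, Line 2: 92×76/254 = 27.5276
  Minor defect, Line 3: 92×82/254 = 29.7008
  Major defect, Line 1: 113×96/254 = 42.7087
  Major defect, Line 2: 113×76/254 = 33.8110
  Major defect, Line 3: 113×82/254 = 36.4803
Contributions (O − E)²/E:
  (11 − 18.5197)²/18.5197 = 3.0533
  (18 − 14.6614)²/14.6614 = 0.7602
  (20 − 15.8189)²/15.8189 = 1.1051
  (40 − 34.7717)²/34.7717 = 0.7861
  (20 − 27.5276)²/27.5276 = 2.0585
  (32 − 29.7008)²/29.7008 = 0.1780
  (45 − 42.7087)²/42.7087 = 0.1229
  (38 − 33.8110)²/33.8110 = 0.5190
  (30 − 36.4803)²/36.4803 = 1.1511
χ² = 3.0533 + 0.7602 + 1.1051 + 0.7861 + 2.0585 + 0.1780 + 0.1229 + 0.5190 + 1.1511 = 9.734
df = (3−1)(3−1) = 4. Since 9.734 < 11.143, fail to reject the null hypothesis of independence at α = 0.025.

9.734; fail to reject H₀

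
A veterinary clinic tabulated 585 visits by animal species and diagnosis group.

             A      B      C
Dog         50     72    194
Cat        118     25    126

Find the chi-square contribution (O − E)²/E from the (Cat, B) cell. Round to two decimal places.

Row total (Cat) = 269; column total (B) = 97; N = 585.
Expected count E = 269 × 97 / 585 = 44.603.
Contribution = (O − E)²/E = (25 − 44.603)² / 44.603 = 8.62.

8.62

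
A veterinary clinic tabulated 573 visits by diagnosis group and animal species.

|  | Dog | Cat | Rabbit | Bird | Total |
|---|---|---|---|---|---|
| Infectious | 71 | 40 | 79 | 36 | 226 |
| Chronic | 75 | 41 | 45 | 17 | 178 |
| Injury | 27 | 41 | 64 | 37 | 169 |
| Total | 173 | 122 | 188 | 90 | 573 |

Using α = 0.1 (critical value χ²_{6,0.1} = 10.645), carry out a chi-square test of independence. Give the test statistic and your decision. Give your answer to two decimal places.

35.29; reject H₀

Grand total N = 573.
Expected counts (row total × column total / N):
  Infectious, Dog: 226×173/573 = 68.23386
  Infectious, Cat: 226×122/573 = 48.11867
  Infectious, Rabbit: 226×188/573 = 74.15009
  Infectious, Bird: 226×90/573 = 35.49738
  Chronic, Dog: 178×173/573 = 53.74171
  Chronic, Cat: 178×122/573 = 37.89878
  Chronic, Rabbit: 178×188/573 = 58.40140
  Chronic, Bird: 178×90/573 = 27.95812
  Injury, Dog: 169×173/573 = 51.02443
  Injury, Cat: 169×122/573 = 35.98255
  Injury, Rabbit: 169×188/573 = 55.44852
  Injury, Bird: 169×90/573 = 26.54450
Contributions (O − E)²/E:
  (71 − 68.23386)²/68.23386 = 0.1121
  (40 − 48.11867)²/48.11867 = 1.3698
  (79 − 74.15009)²/74.15009 = 0.3172
  (36 − 35.49738)²/35.49738 = 0.0071
  (75 − 53.74171)²/53.74171 = 8.4090
  (41 − 37.89878)²/37.89878 = 0.2538
  (45 − 58.40140)²/58.40140 = 3.0752
  (17 − 27.95812)²/27.95812 = 4.2950
  (27 − 51.02443)²/51.02443 = 11.3117
  (41 − 35.98255)²/35.98255 = 0.6996
  (64 − 55.44852)²/55.44852 = 1.3188
  (37 − 26.54450)²/26.54450 = 4.1183
χ² = 0.1121 + 1.3698 + 0.3172 + 0.0071 + 8.4090 + 0.2538 + 3.0752 + 4.2950 + 11.3117 + 0.6996 + 1.3188 + 4.1183 = 35.29
df = (3−1)(4−1) = 6. Since 35.29 > 10.645, reject the null hypothesis of independence at α = 0.1.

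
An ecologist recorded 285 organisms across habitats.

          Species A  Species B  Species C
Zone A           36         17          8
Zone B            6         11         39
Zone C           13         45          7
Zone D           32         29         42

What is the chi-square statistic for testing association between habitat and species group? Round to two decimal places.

Row totals: 61, 56, 65, 103. Column totals: 87, 102, 96. Grand total N = 285.
Expected counts (row total × column total / N):
  Zone A, Species A: 61×87/285 = 18.621
  Zone A, Species B: 61×102/285 = 21.832
  Zone A, Species C: 61×96/285 = 20.547
  Zone B, Species A: 56×87/285 = 17.095
  Zone B, Species B: 56×102/285 = 20.042
  Zone B, Species C: 56×96/285 = 18.863
  Zone C, Species A: 65×87/285 = 19.842
  Zone C, Species B: 65×102/285 = 23.263
  Zone C, Species C: 65×96/285 = 21.895
  Zone D, Species A: 103×87/285 = 31.442
  Zone D, Species B: 103×102/285 = 36.863
  Zone D, Species C: 103×96/285 = 34.695
Contributions (O − E)²/E:
  (36 − 18.621)²/18.621 = 16.2198
  (17 − 21.832)²/21.832 = 1.0694
  (8 − 20.547)²/20.547 = 7.6618
  (6 − 17.095)²/17.095 = 7.2009
  (11 − 20.042)²/20.042 = 4.0793
  (39 − 18.863)²/18.863 = 21.4970
  (13 − 19.842)²/19.842 = 2.3593
  (45 − 23.263)²/23.263 = 20.3111
  (7 − 21.895)²/21.895 = 10.1330
  (32 − 31.442)²/31.442 = 0.0099
  (29 − 36.863)²/36.863 = 1.6772
  (42 − 34.695)²/34.695 = 1.5381
χ² = 16.2198 + 1.0694 + 7.6618 + 7.2009 + 4.0793 + 21.4970 + 2.3593 + 20.3111 + 10.1330 + 0.0099 + 1.6772 + 1.5381 = 93.76

93.76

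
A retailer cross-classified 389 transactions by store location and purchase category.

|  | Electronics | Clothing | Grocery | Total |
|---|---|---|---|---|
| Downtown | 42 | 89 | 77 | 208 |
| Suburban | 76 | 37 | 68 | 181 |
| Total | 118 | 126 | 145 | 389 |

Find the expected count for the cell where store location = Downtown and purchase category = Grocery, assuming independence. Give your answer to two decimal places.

Row total (Downtown) = 208; column total (Grocery) = 145; grand total N = 389.
Expected count = (row total × column total) / N = 208 × 145 / 389 = 77.53.

77.53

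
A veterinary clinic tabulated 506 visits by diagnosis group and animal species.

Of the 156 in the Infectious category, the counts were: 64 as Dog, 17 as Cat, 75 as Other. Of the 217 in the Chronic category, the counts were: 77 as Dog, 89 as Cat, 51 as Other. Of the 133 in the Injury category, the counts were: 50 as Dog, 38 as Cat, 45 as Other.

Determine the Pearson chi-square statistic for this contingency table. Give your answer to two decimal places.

Row totals: 156, 217, 133. Column totals: 191, 144, 171. Grand total N = 506.
Expected counts (row total × column total / N):
  Infectious, Dog: 156×191/506 = 58.885
  Infectious, Cat: 156×144/506 = 44.395
  Infectious, Other: 156×171/506 = 52.719
  Chronic, Dog: 217×191/506 = 81.911
  Chronic, Cat: 217×144/506 = 61.755
  Chronic, Other: 217×171/506 = 73.334
  Injury, Dog: 133×191/506 = 50.204
  Injury, Cat: 133×144/506 = 37.850
  Injury, Other: 133×171/506 = 44.947
Contributions (O − E)²/E:
  (64 − 58.885)²/58.885 = 0.4443
  (17 − 44.395)²/44.395 = 16.9047
  (75 − 52.719)²/52.719 = 9.4168
  (77 − 81.911)²/81.911 = 0.2944
  (89 − 61.755)²/61.755 = 12.0199
  (51 − 73.334)²/73.334 = 6.8019
  (50 − 50.204)²/50.204 = 0.0008
  (38 − 37.850)²/37.850 = 0.0006
  (45 − 44.947)²/44.947 = 0.0001
χ² = 0.4443 + 16.9047 + 9.4168 + 0.2944 + 12.0199 + 6.8019 + 0.0008 + 0.0006 + 0.0001 = 45.88

45.88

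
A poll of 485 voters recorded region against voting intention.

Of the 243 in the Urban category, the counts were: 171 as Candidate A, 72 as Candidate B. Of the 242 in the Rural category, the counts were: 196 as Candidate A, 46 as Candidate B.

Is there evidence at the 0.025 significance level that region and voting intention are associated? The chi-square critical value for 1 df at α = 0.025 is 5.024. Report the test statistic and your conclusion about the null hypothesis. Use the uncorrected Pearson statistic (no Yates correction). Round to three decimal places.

Row totals: 243, 242. Column totals: 367, 118. Grand total N = 485.
Expected counts (row total × column total / N):
  Urban, Candidate A: 243×367/485 = 183.8784
  Urban, Candidate B: 243×118/485 = 59.1216
  Rural, Candidate A: 242×367/485 = 183.1216
  Rural, Candidate B: 242×118/485 = 58.8784
Contributions (O − E)²/E:
  (171 − 183.8784)²/183.8784 = 0.9020
  (72 − 59.1216)²/59.1216 = 2.8053
  (196 − 183.1216)²/183.1216 = 0.9057
  (46 − 58.8784)²/58.8784 = 2.8169
χ² = 0.9020 + 2.8053 + 0.9057 + 2.8169 = 7.430
df = (2−1)(2−1) = 1. Since 7.430 > 5.024, reject the null hypothesis of independence at α = 0.025.

7.430; reject H₀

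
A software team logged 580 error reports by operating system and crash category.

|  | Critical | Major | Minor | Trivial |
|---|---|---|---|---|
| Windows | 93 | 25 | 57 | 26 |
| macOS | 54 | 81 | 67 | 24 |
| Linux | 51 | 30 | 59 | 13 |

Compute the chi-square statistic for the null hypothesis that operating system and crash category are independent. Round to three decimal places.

46.685

Row totals: 201, 226, 153. Column totals: 198, 136, 183, 63. Grand total N = 580.
Expected counts (row total × column total / N):
  Windows, Critical: 201×198/580 = 68.6172
  Windows, Major: 201×136/580 = 47.1310
  Windows, Minor: 201×183/580 = 63.4190
  Windows, Trivial: 201×63/580 = 21.8328
  macOS, Critical: 226×198/580 = 77.1517
  macOS, Major: 226×136/580 = 52.9931
  macOS, Minor: 226×183/580 = 71.3069
  macOS, Trivial: 226×63/580 = 24.5483
  Linux, Critical: 153×198/580 = 52.2310
  Linux, Major: 153×136/580 = 35.8759
  Linux, Minor: 153×183/580 = 48.2741
  Linux, Trivial: 153×63/580 = 16.6190
Contributions (O − E)²/E:
  (93 − 68.6172)²/68.6172 = 8.6643
  (25 − 47.1310)²/47.1310 = 10.3919
  (57 − 63.4190)²/63.4190 = 0.6497
  (26 − 21.8328)²/21.8328 = 0.7954
  (54 − 77.1517)²/77.1517 = 6.9474
  (81 − 52.9931)²/52.9931 = 14.8017
  (67 − 71.3069)²/71.3069 = 0.2601
  (24 − 24.5483)²/24.5483 = 0.0122
  (51 − 52.2310)²/52.2310 = 0.0290
  (30 − 35.8759)²/35.8759 = 0.9624
  (59 − 48.2741)²/48.2741 = 2.3832
  (13 − 16.6190)²/16.6190 = 0.7881
χ² = 8.6643 + 10.3919 + 0.6497 + 0.7954 + 6.9474 + 14.8017 + 0.2601 + 0.0122 + 0.0290 + 0.9624 + 2.3832 + 0.7881 = 46.685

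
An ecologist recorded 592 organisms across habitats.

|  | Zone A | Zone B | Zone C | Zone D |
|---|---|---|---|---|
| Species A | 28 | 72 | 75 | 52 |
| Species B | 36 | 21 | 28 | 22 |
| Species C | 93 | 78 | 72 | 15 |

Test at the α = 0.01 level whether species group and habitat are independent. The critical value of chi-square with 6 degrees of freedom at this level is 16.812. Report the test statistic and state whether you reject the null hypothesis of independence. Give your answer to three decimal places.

59.777; reject H₀

Row totals: 227, 107, 258. Column totals: 157, 171, 175, 89. Grand total N = 592.
Expected counts (row total × column total / N):
  Species A, Zone A: 227×157/592 = 60.2010
  Species A, Zone B: 227×171/592 = 65.5693
  Species A, Zone C: 227×175/592 = 67.1030
  Species A, Zone D: 227×89/592 = 34.1267
  Species B, Zone A: 107×157/592 = 28.3767
  Species B, Zone B: 107×171/592 = 30.9071
  Species B, Zone C: 107×175/592 = 31.6301
  Species B, Zone D: 107×89/592 = 16.0861
  Species C, Zone A: 258×157/592 = 68.4223
  Species C, Zone B: 258×171/592 = 74.5236
  Species C, Zone C: 258×175/592 = 76.2669
  Species C, Zone D: 258×89/592 = 38.7872
Contributions (O − E)²/E:
  (28 − 60.2010)²/60.2010 = 17.2240
  (72 − 65.5693)²/65.5693 = 0.6307
  (75 − 67.1030)²/67.1030 = 0.9294
  (52 − 34.1267)²/34.1267 = 9.3608
  (36 − 28.3767)²/28.3767 = 2.0480
  (21 − 30.9071)²/30.9071 = 3.1757
  (28 − 31.6301)²/31.6301 = 0.4166
  (22 − 16.0861)²/16.0861 = 2.1742
  (93 − 68.4223)²/68.4223 = 8.8285
  (78 − 74.5236)²/74.5236 = 0.1622
  (72 − 76.2669)²/76.2669 = 0.2387
  (15 − 38.7872)²/38.7872 = 14.5881
χ² = 17.2240 + 0.6307 + 0.9294 + 9.3608 + 2.0480 + 3.1757 + 0.4166 + 2.1742 + 8.8285 + 0.1622 + 0.2387 + 14.5881 = 59.777
df = (3−1)(4−1) = 6. Since 59.777 > 16.812, reject the null hypothesis of independence at α = 0.01.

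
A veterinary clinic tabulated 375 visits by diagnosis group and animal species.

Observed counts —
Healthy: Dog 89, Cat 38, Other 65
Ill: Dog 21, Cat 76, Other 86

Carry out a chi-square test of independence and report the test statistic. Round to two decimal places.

Row totals: 192, 183. Column totals: 110, 114, 151. Grand total N = 375.
Expected counts (row total × column total / N):
  Healthy, Dog: 192×110/375 = 56.320
  Healthy, Cat: 192×114/375 = 58.368
  Healthy, Other: 192×151/375 = 77.312
  Ill, Dog: 183×110/375 = 53.680
  Ill, Cat: 183×114/375 = 55.632
  Ill, Other: 183×151/375 = 73.688
Contributions (O − E)²/E:
  (89 − 56.320)²/56.320 = 18.9628
  (38 − 58.368)²/58.368 = 7.1076
  (65 − 77.312)²/77.312 = 1.9607
  (21 − 53.680)²/53.680 = 19.8954
  (76 − 55.632)²/55.632 = 7.4571
  (86 − 73.688)²/73.688 = 2.0571
χ² = 18.9628 + 7.1076 + 1.9607 + 19.8954 + 7.4571 + 2.0571 = 57.44

57.44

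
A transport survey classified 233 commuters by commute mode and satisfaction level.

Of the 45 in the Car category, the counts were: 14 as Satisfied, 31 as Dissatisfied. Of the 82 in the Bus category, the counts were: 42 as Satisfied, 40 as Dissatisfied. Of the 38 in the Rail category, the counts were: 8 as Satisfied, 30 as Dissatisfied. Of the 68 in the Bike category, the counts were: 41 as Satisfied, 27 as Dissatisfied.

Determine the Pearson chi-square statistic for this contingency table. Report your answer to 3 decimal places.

20.015

Row totals: 45, 82, 38, 68. Column totals: 105, 128. Grand total N = 233.
Expected counts (row total × column total / N):
  Car, Satisfied: 45×105/233 = 20.2790
  Car, Dissatisfied: 45×128/233 = 24.7210
  Bus, Satisfied: 82×105/233 = 36.9528
  Bus, Dissatisfied: 82×128/233 = 45.0472
  Rail, Satisfied: 38×105/233 = 17.1245
  Rail, Dissatisfied: 38×128/233 = 20.8755
  Bike, Satisfied: 68×105/233 = 30.6438
  Bike, Dissatisfied: 68×128/233 = 37.3562
Contributions (O − E)²/E:
  (14 − 20.2790)²/20.2790 = 1.9442
  (31 − 24.7210)²/24.7210 = 1.5948
  (42 − 36.9528)²/36.9528 = 0.6894
  (40 − 45.0472)²/45.0472 = 0.5655
  (8 − 17.1245)²/17.1245 = 4.8618
  (30 − 20.8755)²/20.8755 = 3.9882
  (41 − 30.6438)²/30.6438 = 3.4999
  (27 − 37.3562)²/37.3562 = 2.8710
χ² = 1.9442 + 1.5948 + 0.6894 + 0.5655 + 4.8618 + 3.9882 + 3.4999 + 2.8710 = 20.015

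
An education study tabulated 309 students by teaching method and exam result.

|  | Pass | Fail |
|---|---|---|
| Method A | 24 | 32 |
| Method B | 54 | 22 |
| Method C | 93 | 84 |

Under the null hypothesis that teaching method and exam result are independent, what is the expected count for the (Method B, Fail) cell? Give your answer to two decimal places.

Row total (Method B) = 76; column total (Fail) = 138; grand total N = 309.
Expected count = (row total × column total) / N = 76 × 138 / 309 = 33.94.

33.94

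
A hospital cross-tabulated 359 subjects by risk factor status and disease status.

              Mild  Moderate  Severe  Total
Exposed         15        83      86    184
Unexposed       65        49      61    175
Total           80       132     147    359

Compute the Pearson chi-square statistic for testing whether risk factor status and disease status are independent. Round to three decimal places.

44.061

Grand total N = 359.
Expected counts (row total × column total / N):
  Exposed, Mild: 184×80/359 = 41.0028
  Exposed, Moderate: 184×132/359 = 67.6546
  Exposed, Severe: 184×147/359 = 75.3426
  Unexposed, Mild: 175×80/359 = 38.9972
  Unexposed, Moderate: 175×132/359 = 64.3454
  Unexposed, Severe: 175×147/359 = 71.6574
Contributions (O − E)²/E:
  (15 − 41.0028)²/41.0028 = 16.4902
  (83 − 67.6546)²/67.6546 = 3.4806
  (86 − 75.3426)²/75.3426 = 1.5075
  (65 − 38.9972)²/38.9972 = 17.3383
  (49 − 64.3454)²/64.3454 = 3.6596
  (61 − 71.6574)²/71.6574 = 1.5850
χ² = 16.4902 + 3.4806 + 1.5075 + 17.3383 + 3.6596 + 1.5850 = 44.061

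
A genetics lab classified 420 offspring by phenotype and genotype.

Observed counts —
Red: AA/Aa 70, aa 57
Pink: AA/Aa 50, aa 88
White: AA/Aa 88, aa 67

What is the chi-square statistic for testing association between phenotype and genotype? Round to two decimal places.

14.60

Row totals: 127, 138, 155. Column totals: 208, 212. Grand total N = 420.
Expected counts (row total × column total / N):
  Red, AA/Aa: 127×208/420 = 62.895
  Red, aa: 127×212/420 = 64.105
  Pink, AA/Aa: 138×208/420 = 68.343
  Pink, aa: 138×212/420 = 69.657
  White, AA/Aa: 155×208/420 = 76.762
  White, aa: 155×212/420 = 78.238
Contributions (O − E)²/E:
  (70 − 62.895)²/62.895 = 0.8026
  (57 − 64.105)²/64.105 = 0.7875
  (50 − 68.343)²/68.343 = 4.9232
  (88 − 69.657)²/69.657 = 4.8303
  (88 − 76.762)²/76.762 = 1.6452
  (67 − 78.238)²/78.238 = 1.6142
χ² = 0.8026 + 0.7875 + 4.9232 + 4.8303 + 1.6452 + 1.6142 = 14.60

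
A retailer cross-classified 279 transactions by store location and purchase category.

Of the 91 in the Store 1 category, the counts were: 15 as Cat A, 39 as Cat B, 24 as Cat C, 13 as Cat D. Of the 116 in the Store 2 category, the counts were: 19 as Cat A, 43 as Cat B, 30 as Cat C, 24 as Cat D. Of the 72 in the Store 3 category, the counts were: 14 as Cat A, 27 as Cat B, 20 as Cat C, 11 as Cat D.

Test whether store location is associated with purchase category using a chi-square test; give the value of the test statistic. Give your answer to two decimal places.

2.27

Row totals: 91, 116, 72. Column totals: 48, 109, 74, 48. Grand total N = 279.
Expected counts (row total × column total / N):
  Store 1, Cat A: 91×48/279 = 15.656
  Store 1, Cat B: 91×109/279 = 35.552
  Store 1, Cat C: 91×74/279 = 24.136
  Store 1, Cat D: 91×48/279 = 15.656
  Store 2, Cat A: 116×48/279 = 19.957
  Store 2, Cat B: 116×109/279 = 45.319
  Store 2, Cat C: 116×74/279 = 30.767
  Store 2, Cat D: 116×48/279 = 19.957
  Store 3, Cat A: 72×48/279 = 12.387
  Store 3, Cat B: 72×109/279 = 28.129
  Store 3, Cat C: 72×74/279 = 19.097
  Store 3, Cat D: 72×48/279 = 12.387
Contributions (O − E)²/E:
  (15 − 15.656)²/15.656 = 0.0275
  (39 − 35.552)²/35.552 = 0.3344
  (24 − 24.136)²/24.136 = 0.0008
  (13 − 15.656)²/15.656 = 0.4506
  (19 − 19.957)²/19.957 = 0.0459
  (43 − 45.319)²/45.319 = 0.1187
  (30 − 30.767)²/30.767 = 0.0191
  (24 − 19.957)²/19.957 = 0.8191
  (14 − 12.387)²/12.387 = 0.2100
  (27 − 28.129)²/28.129 = 0.0453
  (20 − 19.097)²/19.097 = 0.0427
  (11 − 12.387)²/12.387 = 0.1553
χ² = 0.0275 + 0.3344 + 0.0008 + 0.4506 + 0.0459 + 0.1187 + 0.0191 + 0.8191 + 0.2100 + 0.0453 + 0.0427 + 0.1553 = 2.27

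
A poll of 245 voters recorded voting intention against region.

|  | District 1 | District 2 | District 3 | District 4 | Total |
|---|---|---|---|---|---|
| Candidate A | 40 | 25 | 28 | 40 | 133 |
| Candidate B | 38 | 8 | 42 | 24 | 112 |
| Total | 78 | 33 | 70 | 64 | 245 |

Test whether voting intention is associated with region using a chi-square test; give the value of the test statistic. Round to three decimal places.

Grand total N = 245.
Expected counts (row total × column total / N):
  Candidate A, District 1: 133×78/245 = 42.3429
  Candidate A, District 2: 133×33/245 = 17.9143
  Candidate A, District 3: 133×70/245 = 38.0000
  Candidate A, District 4: 133×64/245 = 34.7429
  Candidate B, District 1: 112×78/245 = 35.6571
  Candidate B, District 2: 112×33/245 = 15.0857
  Candidate B, District 3: 112×70/245 = 32.0000
  Candidate B, District 4: 112×64/245 = 29.2571
Contributions (O − E)²/E:
  (40 − 42.3429)²/42.3429 = 0.1296
  (25 − 17.9143)²/17.9143 = 2.8026
  (28 − 38.0000)²/38.0000 = 2.6316
  (40 − 34.7429)²/34.7429 = 0.7955
  (38 − 35.6571)²/35.6571 = 0.1539
  (8 − 15.0857)²/15.0857 = 3.3281
  (42 − 32.0000)²/32.0000 = 3.1250
  (24 − 29.2571)²/29.2571 = 0.9446
χ² = 0.1296 + 2.8026 + 2.6316 + 0.7955 + 0.1539 + 3.3281 + 3.1250 + 0.9446 = 13.911

13.911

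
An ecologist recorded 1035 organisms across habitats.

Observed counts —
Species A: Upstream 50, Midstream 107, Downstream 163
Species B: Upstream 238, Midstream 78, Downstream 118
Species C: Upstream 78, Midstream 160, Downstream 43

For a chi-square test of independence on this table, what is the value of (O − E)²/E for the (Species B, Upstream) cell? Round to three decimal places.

46.555

Row total (Species B) = 434; column total (Upstream) = 366; N = 1035.
Expected count E = 434 × 366 / 1035 = 153.4725.
Contribution = (O − E)²/E = (238 − 153.4725)² / 153.4725 = 46.555.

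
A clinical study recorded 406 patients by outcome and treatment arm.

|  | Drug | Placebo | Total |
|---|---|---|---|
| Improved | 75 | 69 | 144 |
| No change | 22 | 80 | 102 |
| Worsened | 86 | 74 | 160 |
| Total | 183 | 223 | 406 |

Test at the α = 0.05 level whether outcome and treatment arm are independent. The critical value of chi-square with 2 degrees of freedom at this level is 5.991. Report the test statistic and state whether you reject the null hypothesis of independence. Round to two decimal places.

Grand total N = 406.
Expected counts (row total × column total / N):
  Improved, Drug: 144×183/406 = 64.906
  Improved, Placebo: 144×223/406 = 79.094
  No change, Drug: 102×183/406 = 45.975
  No change, Placebo: 102×223/406 = 56.025
  Worsened, Drug: 160×183/406 = 72.118
  Worsened, Placebo: 160×223/406 = 87.882
Contributions (O − E)²/E:
  (75 − 64.906)²/64.906 = 1.5698
  (69 − 79.094)²/79.094 = 1.2882
  (22 − 45.975)²/45.975 = 12.5025
  (80 − 56.025)²/56.025 = 10.2597
  (86 − 72.118)²/72.118 = 2.6721
  (74 − 87.882)²/87.882 = 2.1928
χ² = 1.5698 + 1.2882 + 12.5025 + 10.2597 + 2.6721 + 2.1928 = 30.49
df = (3−1)(2−1) = 2. Since 30.49 > 5.991, reject the null hypothesis of independence at α = 0.05.

30.49; reject H₀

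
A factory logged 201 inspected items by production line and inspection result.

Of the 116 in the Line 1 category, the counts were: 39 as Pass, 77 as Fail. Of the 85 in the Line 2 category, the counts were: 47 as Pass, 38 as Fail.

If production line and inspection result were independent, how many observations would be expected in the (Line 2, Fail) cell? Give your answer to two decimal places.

Row total (Line 2) = 85; column total (Fail) = 115; grand total N = 201.
Expected count = (row total × column total) / N = 85 × 115 / 201 = 48.63.

48.63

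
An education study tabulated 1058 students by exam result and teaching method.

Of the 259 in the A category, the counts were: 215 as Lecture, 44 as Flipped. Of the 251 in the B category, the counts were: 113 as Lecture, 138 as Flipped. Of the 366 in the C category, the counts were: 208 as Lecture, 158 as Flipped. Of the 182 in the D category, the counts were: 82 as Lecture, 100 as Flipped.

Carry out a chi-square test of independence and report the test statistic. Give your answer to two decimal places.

Row totals: 259, 251, 366, 182. Column totals: 618, 440. Grand total N = 1058.
Expected counts (row total × column total / N):
  A, Lecture: 259×618/1058 = 151.287
  A, Flipped: 259×440/1058 = 107.713
  B, Lecture: 251×618/1058 = 146.614
  B, Flipped: 251×440/1058 = 104.386
  C, Lecture: 366×618/1058 = 213.788
  C, Flipped: 366×440/1058 = 152.212
  D, Lecture: 182×618/1058 = 106.310
  D, Flipped: 182×440/1058 = 75.690
Contributions (O − E)²/E:
  (215 − 151.287)²/151.287 = 26.8321
  (44 − 107.713)²/107.713 = 37.6867
  (113 − 146.614)²/146.614 = 7.7066
  (138 − 104.386)²/104.386 = 10.8243
  (208 − 213.788)²/213.788 = 0.1567
  (158 − 152.212)²/152.212 = 0.2201
  (82 − 106.310)²/106.310 = 5.5590
  (100 − 75.690)²/75.690 = 7.8078
χ² = 26.8321 + 37.6867 + 7.7066 + 10.8243 + 0.1567 + 0.2201 + 5.5590 + 7.8078 = 96.79

96.79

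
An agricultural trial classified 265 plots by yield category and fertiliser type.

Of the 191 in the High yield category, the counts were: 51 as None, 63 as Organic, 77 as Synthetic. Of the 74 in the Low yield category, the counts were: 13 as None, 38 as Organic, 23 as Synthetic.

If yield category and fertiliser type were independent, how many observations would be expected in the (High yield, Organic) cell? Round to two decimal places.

72.80

Row total (High yield) = 191; column total (Organic) = 101; grand total N = 265.
Expected count = (row total × column total) / N = 191 × 101 / 265 = 72.80.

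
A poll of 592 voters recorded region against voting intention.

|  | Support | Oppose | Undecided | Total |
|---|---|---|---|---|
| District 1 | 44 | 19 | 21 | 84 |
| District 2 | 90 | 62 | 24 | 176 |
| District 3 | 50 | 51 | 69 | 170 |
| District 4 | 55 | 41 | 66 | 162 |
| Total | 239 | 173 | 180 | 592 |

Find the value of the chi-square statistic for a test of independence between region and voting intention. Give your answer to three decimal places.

Grand total N = 592.
Expected counts (row total × column total / N):
  District 1, Support: 84×239/592 = 33.912162
  District 1, Oppose: 84×173/592 = 24.547297
  District 1, Undecided: 84×180/592 = 25.540541
  District 2, Support: 176×239/592 = 71.054054
  District 2, Oppose: 176×173/592 = 51.432432
  District 2, Undecided: 176×180/592 = 53.513514
  District 3, Support: 170×239/592 = 68.631757
  District 3, Oppose: 170×173/592 = 49.679054
  District 3, Undecided: 170×180/592 = 51.689189
  District 4, Support: 162×239/592 = 65.402027
  District 4, Oppose: 162×173/592 = 47.341216
  District 4, Undecided: 162×180/592 = 49.256757
Contributions (O − E)²/E:
  (44 − 33.912162)²/33.912162 = 3.0008
  (19 − 24.547297)²/24.547297 = 1.2536
  (21 − 25.540541)²/25.540541 = 0.8072
  (90 − 71.054054)²/71.054054 = 5.0518
  (62 − 51.432432)²/51.432432 = 2.1713
  (24 − 53.513514)²/53.513514 = 16.2772
  (50 − 68.631757)²/68.631757 = 5.0580
  (51 − 49.679054)²/49.679054 = 0.0351
  (69 − 51.689189)²/51.689189 = 5.7974
  (55 − 65.402027)²/65.402027 = 1.6544
  (41 − 47.341216)²/47.341216 = 0.8494
  (66 − 49.256757)²/49.256757 = 5.6913
χ² = 3.0008 + 1.2536 + 0.8072 + 5.0518 + 2.1713 + 16.2772 + 5.0580 + 0.0351 + 5.7974 + 1.6544 + 0.8494 + 5.6913 = 47.648

47.648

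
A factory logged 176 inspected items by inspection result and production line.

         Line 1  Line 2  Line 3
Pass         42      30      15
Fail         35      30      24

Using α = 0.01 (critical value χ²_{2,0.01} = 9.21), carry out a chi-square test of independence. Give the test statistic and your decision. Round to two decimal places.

2.69; fail to reject H₀

Row totals: 87, 89. Column totals: 77, 60, 39. Grand total N = 176.
Expected counts (row total × column total / N):
  Pass, Line 1: 87×77/176 = 38.062
  Pass, Line 2: 87×60/176 = 29.659
  Pass, Line 3: 87×39/176 = 19.278
  Fail, Line 1: 89×77/176 = 38.938
  Fail, Line 2: 89×60/176 = 30.341
  Fail, Line 3: 89×39/176 = 19.722
Contributions (O − E)²/E:
  (42 − 38.062)²/38.062 = 0.4074
  (30 − 29.659)²/29.659 = 0.0039
  (15 − 19.278)²/19.278 = 0.9493
  (35 − 38.938)²/38.938 = 0.3983
  (30 − 30.341)²/30.341 = 0.0038
  (24 − 19.722)²/19.722 = 0.9280
χ² = 0.4074 + 0.0039 + 0.9493 + 0.3983 + 0.0038 + 0.9280 = 2.69
df = (2−1)(3−1) = 2. Since 2.69 < 9.21, fail to reject the null hypothesis of independence at α = 0.01.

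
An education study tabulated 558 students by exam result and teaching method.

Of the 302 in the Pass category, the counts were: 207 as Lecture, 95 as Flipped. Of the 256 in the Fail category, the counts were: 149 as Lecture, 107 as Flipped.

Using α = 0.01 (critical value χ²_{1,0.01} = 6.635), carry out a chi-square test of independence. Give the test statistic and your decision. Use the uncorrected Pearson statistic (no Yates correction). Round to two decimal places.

Row totals: 302, 256. Column totals: 356, 202. Grand total N = 558.
Expected counts (row total × column total / N):
  Pass, Lecture: 302×356/558 = 192.674
  Pass, Flipped: 302×202/558 = 109.326
  Fail, Lecture: 256×356/558 = 163.326
  Fail, Flipped: 256×202/558 = 92.674
Contributions (O − E)²/E:
  (207 − 192.674)²/192.674 = 1.0652
  (95 − 109.326)²/109.326 = 1.8773
  (149 − 163.326)²/163.326 = 1.2566
  (107 − 92.674)²/92.674 = 2.2146
χ² = 1.0652 + 1.8773 + 1.2566 + 2.2146 = 6.41
df = (2−1)(2−1) = 1. Since 6.41 < 6.635, fail to reject the null hypothesis of independence at α = 0.01.

6.41; fail to reject H₀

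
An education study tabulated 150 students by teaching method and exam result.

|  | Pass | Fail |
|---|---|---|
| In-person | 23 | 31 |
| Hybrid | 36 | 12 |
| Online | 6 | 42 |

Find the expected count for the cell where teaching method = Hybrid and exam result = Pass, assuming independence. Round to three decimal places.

Row total (Hybrid) = 48; column total (Pass) = 65; grand total N = 150.
Expected count = (row total × column total) / N = 48 × 65 / 150 = 20.800.

20.800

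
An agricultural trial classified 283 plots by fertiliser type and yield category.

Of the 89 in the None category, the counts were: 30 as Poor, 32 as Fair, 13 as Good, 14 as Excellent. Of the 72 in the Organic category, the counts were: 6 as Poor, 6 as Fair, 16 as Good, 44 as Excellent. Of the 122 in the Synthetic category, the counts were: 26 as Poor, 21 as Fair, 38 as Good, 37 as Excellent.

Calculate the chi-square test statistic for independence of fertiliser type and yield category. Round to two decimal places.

Row totals: 89, 72, 122. Column totals: 62, 59, 67, 95. Grand total N = 283.
Expected counts (row total × column total / N):
  None, Poor: 89×62/283 = 19.498
  None, Fair: 89×59/283 = 18.555
  None, Good: 89×67/283 = 21.071
  None, Excellent: 89×95/283 = 29.876
  Organic, Poor: 72×62/283 = 15.774
  Organic, Fair: 72×59/283 = 15.011
  Organic, Good: 72×67/283 = 17.046
  Organic, Excellent: 72×95/283 = 24.170
  Synthetic, Poor: 122×62/283 = 26.728
  Synthetic, Fair: 122×59/283 = 25.435
  Synthetic, Good: 122×67/283 = 28.883
  Synthetic, Excellent: 122×95/283 = 40.954
Contributions (O − E)²/E:
  (30 − 19.498)²/19.498 = 5.6566
  (32 − 18.555)²/18.555 = 9.7423
  (13 − 21.071)²/21.071 = 3.0915
  (14 − 29.876)²/29.876 = 8.4364
  (6 − 15.774)²/15.774 = 6.0562
  (6 − 15.011)²/15.011 = 5.4092
  (16 − 17.046)²/17.046 = 0.0642
  (44 − 24.170)²/24.170 = 16.2693
  (26 − 26.728)²/26.728 = 0.0198
  (21 − 25.435)²/25.435 = 0.7733
  (38 − 28.883)²/28.883 = 2.8778
  (37 − 40.954)²/40.954 = 0.3817
χ² = 5.6566 + 9.7423 + 3.0915 + 8.4364 + 6.0562 + 5.4092 + 0.0642 + 16.2693 + 0.0198 + 0.7733 + 2.8778 + 0.3817 = 58.78

58.78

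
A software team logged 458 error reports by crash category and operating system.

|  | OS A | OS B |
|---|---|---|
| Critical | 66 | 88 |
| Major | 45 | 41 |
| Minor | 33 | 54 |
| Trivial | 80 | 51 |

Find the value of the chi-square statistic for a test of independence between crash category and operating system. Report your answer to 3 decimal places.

14.606

Row totals: 154, 86, 87, 131. Column totals: 224, 234. Grand total N = 458.
Expected counts (row total × column total / N):
  Critical, OS A: 154×224/458 = 75.31878
  Critical, OS B: 154×234/458 = 78.68122
  Major, OS A: 86×224/458 = 42.06114
  Major, OS B: 86×234/458 = 43.93886
  Minor, OS A: 87×224/458 = 42.55022
  Minor, OS B: 87×234/458 = 44.44978
  Trivial, OS A: 131×224/458 = 64.06987
  Trivial, OS B: 131×234/458 = 66.93013
Contributions (O − E)²/E:
  (66 − 75.31878)²/75.31878 = 1.1530
  (88 − 78.68122)²/78.68122 = 1.1037
  (45 − 42.06114)²/42.06114 = 0.2053
  (41 − 43.93886)²/43.93886 = 0.1966
  (33 − 42.55022)²/42.55022 = 2.1435
  (54 − 44.44978)²/44.44978 = 2.0519
  (80 − 64.06987)²/64.06987 = 3.9608
  (51 − 66.93013)²/66.93013 = 3.7916
χ² = 1.1530 + 1.1037 + 0.2053 + 0.1966 + 2.1435 + 2.0519 + 3.9608 + 3.7916 = 14.606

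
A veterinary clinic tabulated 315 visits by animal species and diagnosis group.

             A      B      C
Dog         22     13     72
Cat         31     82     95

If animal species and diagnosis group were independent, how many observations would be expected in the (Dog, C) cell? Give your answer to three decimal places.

Row total (Dog) = 107; column total (C) = 167; grand total N = 315.
Expected count = (row total × column total) / N = 107 × 167 / 315 = 56.727.

56.727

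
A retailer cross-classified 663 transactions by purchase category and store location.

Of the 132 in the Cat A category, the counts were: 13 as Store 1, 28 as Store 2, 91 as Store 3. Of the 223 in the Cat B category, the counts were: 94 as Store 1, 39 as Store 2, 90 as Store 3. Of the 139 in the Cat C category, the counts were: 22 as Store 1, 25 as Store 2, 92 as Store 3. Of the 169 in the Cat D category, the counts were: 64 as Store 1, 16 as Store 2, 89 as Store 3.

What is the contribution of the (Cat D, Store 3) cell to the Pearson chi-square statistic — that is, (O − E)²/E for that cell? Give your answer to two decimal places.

0.12

Row total (Cat D) = 169; column total (Store 3) = 362; N = 663.
Expected count E = 169 × 362 / 663 = 92.275.
Contribution = (O − E)²/E = (89 − 92.275)² / 92.275 = 0.12.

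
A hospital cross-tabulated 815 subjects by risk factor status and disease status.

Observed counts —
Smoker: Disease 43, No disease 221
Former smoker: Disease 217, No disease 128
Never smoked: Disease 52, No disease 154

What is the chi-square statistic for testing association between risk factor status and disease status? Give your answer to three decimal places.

157.360

Row totals: 264, 345, 206. Column totals: 312, 503. Grand total N = 815.
Expected counts (row total × column total / N):
  Smoker, Disease: 264×312/815 = 101.0650
  Smoker, No disease: 264×503/815 = 162.9350
  Former smoker, Disease: 345×312/815 = 132.0736
  Former smoker, No disease: 345×503/815 = 212.9264
  Never smoked, Disease: 206×312/815 = 78.8613
  Never smoked, No disease: 206×503/815 = 127.1387
Contributions (O − E)²/E:
  (43 − 101.0650)²/101.0650 = 33.3602
  (221 − 162.9350)²/162.9350 = 20.6926
  (217 − 132.0736)²/132.0736 = 54.6097
  (128 − 212.9264)²/212.9264 = 33.8732
  (52 − 78.8613)²/78.8613 = 9.1493
  (154 − 127.1387)²/127.1387 = 5.6751
χ² = 33.3602 + 20.6926 + 54.6097 + 33.8732 + 9.1493 + 5.6751 = 157.360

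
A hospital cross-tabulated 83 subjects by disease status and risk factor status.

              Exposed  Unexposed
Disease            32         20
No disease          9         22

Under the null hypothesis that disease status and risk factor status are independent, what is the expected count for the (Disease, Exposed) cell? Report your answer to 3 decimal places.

25.687

Row total (Disease) = 52; column total (Exposed) = 41; grand total N = 83.
Expected count = (row total × column total) / N = 52 × 41 / 83 = 25.687.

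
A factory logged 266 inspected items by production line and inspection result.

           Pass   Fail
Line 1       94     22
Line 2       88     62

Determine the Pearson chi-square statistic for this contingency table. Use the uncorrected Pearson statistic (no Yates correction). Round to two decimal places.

15.15

Row totals: 116, 150. Column totals: 182, 84. Grand total N = 266.
Expected counts (row total × column total / N):
  Line 1, Pass: 116×182/266 = 79.368
  Line 1, Fail: 116×84/266 = 36.632
  Line 2, Pass: 150×182/266 = 102.632
  Line 2, Fail: 150×84/266 = 47.368
Contributions (O − E)²/E:
  (94 − 79.368)²/79.368 = 2.6975
  (22 − 36.632)²/36.632 = 5.8445
  (88 − 102.632)²/102.632 = 2.0860
  (62 − 47.368)²/47.368 = 4.5198
χ² = 2.6975 + 5.8445 + 2.0860 + 4.5198 = 15.15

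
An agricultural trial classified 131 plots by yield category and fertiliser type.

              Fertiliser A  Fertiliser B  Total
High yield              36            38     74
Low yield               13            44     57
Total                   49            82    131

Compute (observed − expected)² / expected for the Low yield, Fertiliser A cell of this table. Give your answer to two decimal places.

Row total (Low yield) = 57; column total (Fertiliser A) = 49; N = 131.
Expected count E = 57 × 49 / 131 = 21.321.
Contribution = (O − E)²/E = (13 − 21.321)² / 21.321 = 3.25.

3.25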